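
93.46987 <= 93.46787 False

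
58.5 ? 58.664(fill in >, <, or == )<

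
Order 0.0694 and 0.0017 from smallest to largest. 0.0017, 0.0694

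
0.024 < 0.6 True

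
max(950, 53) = 950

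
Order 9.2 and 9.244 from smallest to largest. 9.2,9.244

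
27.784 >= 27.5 True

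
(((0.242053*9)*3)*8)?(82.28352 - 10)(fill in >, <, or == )<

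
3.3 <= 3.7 True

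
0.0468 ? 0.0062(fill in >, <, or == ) >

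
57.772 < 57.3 False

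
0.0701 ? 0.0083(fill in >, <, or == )>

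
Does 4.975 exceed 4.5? Yes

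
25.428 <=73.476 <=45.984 False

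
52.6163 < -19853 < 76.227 False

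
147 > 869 False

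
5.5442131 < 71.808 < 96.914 True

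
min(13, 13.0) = 13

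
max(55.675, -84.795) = 55.675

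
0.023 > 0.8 False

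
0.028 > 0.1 False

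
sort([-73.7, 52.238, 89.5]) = [-73.7, 52.238, 89.5]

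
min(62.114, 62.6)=62.114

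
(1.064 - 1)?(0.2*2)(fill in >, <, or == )<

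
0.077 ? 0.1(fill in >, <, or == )<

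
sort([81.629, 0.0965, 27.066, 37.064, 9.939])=[0.0965, 9.939, 27.066, 37.064, 81.629]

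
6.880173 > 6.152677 True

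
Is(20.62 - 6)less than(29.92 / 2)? Yes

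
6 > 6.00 False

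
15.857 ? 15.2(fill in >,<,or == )>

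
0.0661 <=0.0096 False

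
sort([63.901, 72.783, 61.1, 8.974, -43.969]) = [-43.969, 8.974, 61.1, 63.901, 72.783]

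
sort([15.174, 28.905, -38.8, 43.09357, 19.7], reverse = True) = [43.09357, 28.905, 19.7, 15.174, -38.8]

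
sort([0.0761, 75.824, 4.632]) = [0.0761, 4.632, 75.824]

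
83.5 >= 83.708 False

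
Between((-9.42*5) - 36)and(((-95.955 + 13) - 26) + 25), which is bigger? ((-9.42*5) - 36)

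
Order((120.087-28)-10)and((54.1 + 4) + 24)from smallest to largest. ((120.087-28)-10), ((54.1 + 4) + 24)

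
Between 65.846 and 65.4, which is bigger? 65.846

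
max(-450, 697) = 697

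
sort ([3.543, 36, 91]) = [3.543, 36, 91]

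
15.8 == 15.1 False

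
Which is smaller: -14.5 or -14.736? -14.736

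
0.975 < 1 True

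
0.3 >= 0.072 True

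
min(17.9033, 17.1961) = 17.1961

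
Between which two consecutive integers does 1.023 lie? 1 and 2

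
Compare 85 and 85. They are equal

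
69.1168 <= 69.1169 True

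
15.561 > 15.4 True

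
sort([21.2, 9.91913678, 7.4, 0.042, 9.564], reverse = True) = [21.2, 9.91913678, 9.564, 7.4, 0.042]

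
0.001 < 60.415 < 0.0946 False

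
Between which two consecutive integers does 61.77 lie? 61 and 62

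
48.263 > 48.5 False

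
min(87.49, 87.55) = 87.49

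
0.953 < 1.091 True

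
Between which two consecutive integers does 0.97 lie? 0 and 1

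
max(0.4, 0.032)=0.4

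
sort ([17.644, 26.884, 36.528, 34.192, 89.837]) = [17.644, 26.884, 34.192, 36.528, 89.837]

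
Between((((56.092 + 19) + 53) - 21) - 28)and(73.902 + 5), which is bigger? ((((56.092 + 19) + 53) - 21) - 28)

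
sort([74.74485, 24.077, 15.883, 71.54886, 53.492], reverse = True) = [74.74485, 71.54886, 53.492, 24.077, 15.883]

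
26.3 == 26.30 True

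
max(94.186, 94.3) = 94.3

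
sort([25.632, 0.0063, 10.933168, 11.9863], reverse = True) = [25.632, 11.9863, 10.933168, 0.0063]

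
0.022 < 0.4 True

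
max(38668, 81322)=81322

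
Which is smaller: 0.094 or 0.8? 0.094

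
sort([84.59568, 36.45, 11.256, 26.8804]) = [11.256, 26.8804, 36.45, 84.59568]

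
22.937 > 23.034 False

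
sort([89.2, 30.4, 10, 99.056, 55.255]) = [10, 30.4, 55.255, 89.2, 99.056]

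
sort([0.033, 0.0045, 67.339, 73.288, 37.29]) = [0.0045, 0.033, 37.29, 67.339, 73.288]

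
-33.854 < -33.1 True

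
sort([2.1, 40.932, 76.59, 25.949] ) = [2.1, 25.949, 40.932, 76.59]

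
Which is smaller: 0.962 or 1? 0.962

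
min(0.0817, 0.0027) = 0.0027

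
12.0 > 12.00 False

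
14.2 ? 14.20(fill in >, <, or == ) ==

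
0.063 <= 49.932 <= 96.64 True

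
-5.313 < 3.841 True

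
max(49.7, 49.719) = 49.719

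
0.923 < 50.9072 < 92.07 True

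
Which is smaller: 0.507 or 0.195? 0.195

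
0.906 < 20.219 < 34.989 True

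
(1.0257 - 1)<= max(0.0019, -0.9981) False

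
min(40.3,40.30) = 40.3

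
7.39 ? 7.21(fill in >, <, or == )>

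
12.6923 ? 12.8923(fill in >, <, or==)<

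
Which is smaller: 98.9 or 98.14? 98.14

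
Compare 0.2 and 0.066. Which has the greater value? 0.2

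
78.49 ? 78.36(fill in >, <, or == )>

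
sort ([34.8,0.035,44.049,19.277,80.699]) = [0.035,19.277,34.8,44.049,80.699]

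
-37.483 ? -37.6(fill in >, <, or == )>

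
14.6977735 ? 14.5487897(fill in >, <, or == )>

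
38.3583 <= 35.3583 False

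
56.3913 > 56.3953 False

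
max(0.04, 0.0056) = 0.04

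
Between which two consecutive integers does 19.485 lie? 19 and 20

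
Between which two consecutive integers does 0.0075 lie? 0 and 1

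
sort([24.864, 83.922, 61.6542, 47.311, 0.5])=[0.5, 24.864, 47.311, 61.6542, 83.922]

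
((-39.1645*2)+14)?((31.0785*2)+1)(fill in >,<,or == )<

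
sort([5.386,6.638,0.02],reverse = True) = [6.638,5.386,0.02]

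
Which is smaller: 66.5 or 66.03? 66.03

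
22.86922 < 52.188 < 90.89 True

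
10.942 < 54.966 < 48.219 False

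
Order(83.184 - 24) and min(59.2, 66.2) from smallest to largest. (83.184 - 24), min(59.2, 66.2)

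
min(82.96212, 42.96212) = 42.96212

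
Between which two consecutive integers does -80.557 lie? -81 and -80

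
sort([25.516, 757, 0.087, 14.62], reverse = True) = [757, 25.516, 14.62, 0.087]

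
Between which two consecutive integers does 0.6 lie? 0 and 1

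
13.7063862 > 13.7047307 True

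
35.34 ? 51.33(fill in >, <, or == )<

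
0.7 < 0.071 False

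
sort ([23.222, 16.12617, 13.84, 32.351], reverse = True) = [32.351, 23.222, 16.12617, 13.84]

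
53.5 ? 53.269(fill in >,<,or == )>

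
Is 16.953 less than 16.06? No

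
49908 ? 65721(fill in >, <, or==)<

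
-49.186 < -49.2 False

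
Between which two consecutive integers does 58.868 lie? 58 and 59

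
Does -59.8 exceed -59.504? No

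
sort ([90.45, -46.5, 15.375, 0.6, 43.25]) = [-46.5, 0.6, 15.375, 43.25, 90.45]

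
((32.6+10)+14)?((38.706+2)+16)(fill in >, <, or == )<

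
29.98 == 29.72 False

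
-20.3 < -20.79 False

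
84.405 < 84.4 False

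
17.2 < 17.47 True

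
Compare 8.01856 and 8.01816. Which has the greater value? 8.01856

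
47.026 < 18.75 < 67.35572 False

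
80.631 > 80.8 False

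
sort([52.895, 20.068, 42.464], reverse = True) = [52.895, 42.464, 20.068]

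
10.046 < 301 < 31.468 False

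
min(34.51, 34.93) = 34.51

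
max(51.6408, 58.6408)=58.6408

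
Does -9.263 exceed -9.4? Yes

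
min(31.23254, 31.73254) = 31.23254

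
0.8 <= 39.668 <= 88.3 True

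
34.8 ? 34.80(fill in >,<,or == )==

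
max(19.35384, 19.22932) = 19.35384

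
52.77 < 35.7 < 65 False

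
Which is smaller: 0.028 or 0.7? 0.028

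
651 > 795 False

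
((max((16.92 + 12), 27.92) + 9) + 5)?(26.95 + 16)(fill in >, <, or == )<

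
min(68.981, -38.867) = -38.867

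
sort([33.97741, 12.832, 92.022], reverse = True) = [92.022, 33.97741, 12.832]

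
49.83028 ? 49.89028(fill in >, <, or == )<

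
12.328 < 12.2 False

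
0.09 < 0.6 True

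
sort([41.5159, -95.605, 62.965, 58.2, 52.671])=[-95.605, 41.5159, 52.671, 58.2, 62.965]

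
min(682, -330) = -330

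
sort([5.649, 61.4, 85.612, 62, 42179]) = [5.649, 61.4, 62, 85.612, 42179]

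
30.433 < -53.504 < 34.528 False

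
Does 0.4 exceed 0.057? Yes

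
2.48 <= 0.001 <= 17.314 False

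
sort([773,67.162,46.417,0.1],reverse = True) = [773,67.162,46.417,0.1]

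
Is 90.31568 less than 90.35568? Yes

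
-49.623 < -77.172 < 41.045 False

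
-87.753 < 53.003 True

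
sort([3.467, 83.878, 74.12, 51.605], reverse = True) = [83.878, 74.12, 51.605, 3.467]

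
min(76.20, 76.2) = 76.20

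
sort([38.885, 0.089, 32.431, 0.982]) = [0.089, 0.982, 32.431, 38.885]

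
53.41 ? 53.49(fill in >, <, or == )<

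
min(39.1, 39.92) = 39.1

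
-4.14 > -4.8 True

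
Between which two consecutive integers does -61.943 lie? -62 and -61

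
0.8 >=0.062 True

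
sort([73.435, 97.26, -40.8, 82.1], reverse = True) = [97.26, 82.1, 73.435, -40.8]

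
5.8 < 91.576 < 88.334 False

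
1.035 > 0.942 True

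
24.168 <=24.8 True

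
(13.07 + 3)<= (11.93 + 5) True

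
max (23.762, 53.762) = 53.762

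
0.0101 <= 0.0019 False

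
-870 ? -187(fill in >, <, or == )<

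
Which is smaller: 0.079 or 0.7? 0.079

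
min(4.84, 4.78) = 4.78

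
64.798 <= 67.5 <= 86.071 True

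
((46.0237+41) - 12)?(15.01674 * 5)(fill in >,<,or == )<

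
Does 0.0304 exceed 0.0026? Yes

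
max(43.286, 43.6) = 43.6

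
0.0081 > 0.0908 False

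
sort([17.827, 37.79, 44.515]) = [17.827, 37.79, 44.515]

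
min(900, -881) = -881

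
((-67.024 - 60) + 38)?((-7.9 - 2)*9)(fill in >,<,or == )>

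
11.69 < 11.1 False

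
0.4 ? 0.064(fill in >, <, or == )>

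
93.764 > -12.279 True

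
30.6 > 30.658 False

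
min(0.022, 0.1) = 0.022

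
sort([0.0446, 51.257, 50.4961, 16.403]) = [0.0446, 16.403, 50.4961, 51.257]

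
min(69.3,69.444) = 69.3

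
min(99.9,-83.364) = -83.364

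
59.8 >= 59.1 True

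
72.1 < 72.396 True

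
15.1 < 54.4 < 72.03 True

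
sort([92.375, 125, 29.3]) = [29.3, 92.375, 125]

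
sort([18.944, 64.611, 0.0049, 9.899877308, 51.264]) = [0.0049, 9.899877308, 18.944, 51.264, 64.611]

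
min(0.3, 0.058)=0.058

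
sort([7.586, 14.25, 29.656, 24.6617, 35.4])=[7.586, 14.25, 24.6617, 29.656, 35.4]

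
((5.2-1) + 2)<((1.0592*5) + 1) True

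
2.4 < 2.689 True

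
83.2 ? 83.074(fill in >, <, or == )>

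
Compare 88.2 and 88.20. They are equal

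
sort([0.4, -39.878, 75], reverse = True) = [75, 0.4, -39.878]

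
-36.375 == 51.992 False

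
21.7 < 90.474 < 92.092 True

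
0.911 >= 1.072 False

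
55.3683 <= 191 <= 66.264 False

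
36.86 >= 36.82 True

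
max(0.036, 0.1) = 0.1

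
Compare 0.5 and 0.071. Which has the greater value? 0.5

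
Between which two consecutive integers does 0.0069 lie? 0 and 1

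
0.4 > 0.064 True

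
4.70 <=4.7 True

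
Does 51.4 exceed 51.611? No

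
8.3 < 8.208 False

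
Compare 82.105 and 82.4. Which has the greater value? 82.4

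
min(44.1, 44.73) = 44.1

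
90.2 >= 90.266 False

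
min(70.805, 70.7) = 70.7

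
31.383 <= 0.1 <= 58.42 False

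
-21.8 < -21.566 True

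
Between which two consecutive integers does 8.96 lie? 8 and 9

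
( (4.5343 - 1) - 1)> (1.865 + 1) False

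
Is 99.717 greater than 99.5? Yes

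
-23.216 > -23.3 True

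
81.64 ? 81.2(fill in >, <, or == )>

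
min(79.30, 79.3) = 79.30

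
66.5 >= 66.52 False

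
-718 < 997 True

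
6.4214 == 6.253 False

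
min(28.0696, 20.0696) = 20.0696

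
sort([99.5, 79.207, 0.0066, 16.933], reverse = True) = [99.5, 79.207, 16.933, 0.0066]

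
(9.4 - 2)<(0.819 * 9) False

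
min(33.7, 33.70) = 33.7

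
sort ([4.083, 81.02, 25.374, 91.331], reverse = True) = [91.331, 81.02, 25.374, 4.083]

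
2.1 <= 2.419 True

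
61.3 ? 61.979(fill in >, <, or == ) <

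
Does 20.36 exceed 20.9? No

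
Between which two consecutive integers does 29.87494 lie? 29 and 30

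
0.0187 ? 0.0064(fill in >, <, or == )>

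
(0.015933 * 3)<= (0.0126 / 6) False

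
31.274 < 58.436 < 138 True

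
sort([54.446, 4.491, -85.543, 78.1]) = [-85.543, 4.491, 54.446, 78.1]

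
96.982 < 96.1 False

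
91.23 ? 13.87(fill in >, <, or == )>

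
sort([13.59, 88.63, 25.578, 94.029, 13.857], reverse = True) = [94.029, 88.63, 25.578, 13.857, 13.59]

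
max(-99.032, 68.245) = 68.245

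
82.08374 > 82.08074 True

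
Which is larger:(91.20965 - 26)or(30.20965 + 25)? (91.20965 - 26)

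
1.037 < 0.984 False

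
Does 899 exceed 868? Yes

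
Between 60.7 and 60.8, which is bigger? 60.8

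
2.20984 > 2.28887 False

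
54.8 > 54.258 True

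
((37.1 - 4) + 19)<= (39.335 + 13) True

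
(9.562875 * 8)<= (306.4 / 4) True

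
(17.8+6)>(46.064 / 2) True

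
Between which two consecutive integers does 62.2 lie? 62 and 63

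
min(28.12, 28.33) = 28.12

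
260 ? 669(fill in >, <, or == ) <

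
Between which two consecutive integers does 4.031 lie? 4 and 5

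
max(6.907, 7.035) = 7.035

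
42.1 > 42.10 False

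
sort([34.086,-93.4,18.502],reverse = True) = [34.086,18.502,-93.4]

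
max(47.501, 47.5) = 47.501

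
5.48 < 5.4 False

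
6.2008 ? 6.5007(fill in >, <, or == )<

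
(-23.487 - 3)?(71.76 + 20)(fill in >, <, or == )<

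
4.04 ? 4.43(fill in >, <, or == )<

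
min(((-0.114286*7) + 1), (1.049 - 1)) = 0.049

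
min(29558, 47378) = 29558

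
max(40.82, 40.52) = 40.82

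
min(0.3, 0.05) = 0.05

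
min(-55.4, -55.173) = -55.4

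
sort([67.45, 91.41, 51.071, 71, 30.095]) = [30.095, 51.071, 67.45, 71, 91.41]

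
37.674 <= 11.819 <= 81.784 False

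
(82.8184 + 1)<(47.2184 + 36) False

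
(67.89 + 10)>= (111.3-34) True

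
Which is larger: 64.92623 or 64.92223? 64.92623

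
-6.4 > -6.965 True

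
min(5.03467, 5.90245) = 5.03467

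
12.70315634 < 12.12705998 False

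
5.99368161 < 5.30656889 False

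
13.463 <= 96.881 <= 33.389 False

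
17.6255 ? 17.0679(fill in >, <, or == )>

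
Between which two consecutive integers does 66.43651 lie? 66 and 67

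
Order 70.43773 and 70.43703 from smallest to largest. 70.43703, 70.43773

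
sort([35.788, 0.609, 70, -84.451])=[-84.451, 0.609, 35.788, 70]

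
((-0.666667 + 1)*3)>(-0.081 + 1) True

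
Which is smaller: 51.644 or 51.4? 51.4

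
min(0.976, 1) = 0.976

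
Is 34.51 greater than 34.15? Yes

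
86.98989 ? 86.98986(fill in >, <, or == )>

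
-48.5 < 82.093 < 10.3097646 False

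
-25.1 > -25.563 True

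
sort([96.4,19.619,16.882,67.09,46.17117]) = [16.882,19.619,46.17117,67.09,96.4]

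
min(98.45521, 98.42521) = 98.42521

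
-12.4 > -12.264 False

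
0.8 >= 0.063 True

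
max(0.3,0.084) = 0.3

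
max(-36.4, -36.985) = -36.4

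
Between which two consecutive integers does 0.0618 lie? 0 and 1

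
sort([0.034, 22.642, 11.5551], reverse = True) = [22.642, 11.5551, 0.034]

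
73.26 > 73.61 False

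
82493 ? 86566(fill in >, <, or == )<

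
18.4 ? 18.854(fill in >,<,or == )<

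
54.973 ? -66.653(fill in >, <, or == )>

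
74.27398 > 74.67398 False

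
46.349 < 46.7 True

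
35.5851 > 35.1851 True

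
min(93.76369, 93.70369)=93.70369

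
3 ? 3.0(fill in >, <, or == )==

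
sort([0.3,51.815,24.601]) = [0.3,24.601,51.815]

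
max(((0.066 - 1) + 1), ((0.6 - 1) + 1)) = 0.6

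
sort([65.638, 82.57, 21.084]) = [21.084, 65.638, 82.57]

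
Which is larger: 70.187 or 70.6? 70.6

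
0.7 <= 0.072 False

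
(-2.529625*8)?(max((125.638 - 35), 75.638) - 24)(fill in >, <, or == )<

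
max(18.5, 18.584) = 18.584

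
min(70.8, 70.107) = 70.107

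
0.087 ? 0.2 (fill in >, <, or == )<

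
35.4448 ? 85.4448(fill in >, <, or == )<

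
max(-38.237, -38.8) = -38.237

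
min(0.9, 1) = 0.9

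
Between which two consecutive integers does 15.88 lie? 15 and 16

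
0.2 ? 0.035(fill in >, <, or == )>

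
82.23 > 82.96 False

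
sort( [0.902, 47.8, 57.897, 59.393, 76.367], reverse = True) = [76.367, 59.393, 57.897, 47.8, 0.902]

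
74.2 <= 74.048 False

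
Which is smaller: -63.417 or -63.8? -63.8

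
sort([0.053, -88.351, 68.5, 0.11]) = [-88.351, 0.053, 0.11, 68.5]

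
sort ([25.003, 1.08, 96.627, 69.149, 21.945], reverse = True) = [96.627, 69.149, 25.003, 21.945, 1.08]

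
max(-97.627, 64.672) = 64.672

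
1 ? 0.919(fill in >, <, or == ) >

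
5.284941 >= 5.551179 False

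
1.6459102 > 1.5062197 True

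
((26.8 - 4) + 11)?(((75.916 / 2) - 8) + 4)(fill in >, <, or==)<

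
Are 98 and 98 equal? Yes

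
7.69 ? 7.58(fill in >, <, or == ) >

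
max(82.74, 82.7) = 82.74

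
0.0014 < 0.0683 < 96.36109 True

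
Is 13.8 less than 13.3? No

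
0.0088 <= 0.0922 True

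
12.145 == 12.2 False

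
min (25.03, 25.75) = 25.03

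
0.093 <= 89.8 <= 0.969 False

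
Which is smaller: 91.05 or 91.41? 91.05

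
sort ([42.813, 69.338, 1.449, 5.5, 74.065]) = [1.449, 5.5, 42.813, 69.338, 74.065]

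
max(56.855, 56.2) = 56.855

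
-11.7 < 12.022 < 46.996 True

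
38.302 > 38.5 False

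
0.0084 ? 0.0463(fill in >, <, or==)<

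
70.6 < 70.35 False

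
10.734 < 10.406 False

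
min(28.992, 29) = 28.992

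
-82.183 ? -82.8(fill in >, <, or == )>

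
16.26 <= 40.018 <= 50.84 True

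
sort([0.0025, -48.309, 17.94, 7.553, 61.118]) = [-48.309, 0.0025, 7.553, 17.94, 61.118]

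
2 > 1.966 True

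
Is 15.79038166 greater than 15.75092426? Yes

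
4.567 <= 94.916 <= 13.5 False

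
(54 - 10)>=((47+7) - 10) True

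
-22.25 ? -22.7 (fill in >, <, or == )>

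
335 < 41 False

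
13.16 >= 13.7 False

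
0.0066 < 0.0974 True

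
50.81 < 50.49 False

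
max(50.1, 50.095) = 50.1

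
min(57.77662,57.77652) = 57.77652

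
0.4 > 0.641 False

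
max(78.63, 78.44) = 78.63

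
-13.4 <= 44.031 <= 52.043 True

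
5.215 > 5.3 False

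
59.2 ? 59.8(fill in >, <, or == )<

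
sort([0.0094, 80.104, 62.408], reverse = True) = [80.104, 62.408, 0.0094]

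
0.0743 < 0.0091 False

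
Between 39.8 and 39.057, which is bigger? 39.8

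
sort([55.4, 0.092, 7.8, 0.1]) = [0.092, 0.1, 7.8, 55.4]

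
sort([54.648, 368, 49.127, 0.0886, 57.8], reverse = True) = [368, 57.8, 54.648, 49.127, 0.0886]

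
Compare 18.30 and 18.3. They are equal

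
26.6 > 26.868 False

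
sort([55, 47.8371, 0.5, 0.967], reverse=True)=[55, 47.8371, 0.967, 0.5]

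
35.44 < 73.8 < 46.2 False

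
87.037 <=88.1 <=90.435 True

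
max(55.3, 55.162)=55.3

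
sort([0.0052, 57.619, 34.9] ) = [0.0052, 34.9, 57.619]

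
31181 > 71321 False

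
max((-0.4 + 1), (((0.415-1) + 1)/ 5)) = 0.6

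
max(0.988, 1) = 1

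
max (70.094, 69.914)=70.094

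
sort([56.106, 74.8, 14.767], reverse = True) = [74.8, 56.106, 14.767]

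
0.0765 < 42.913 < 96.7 True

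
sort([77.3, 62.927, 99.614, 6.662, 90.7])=[6.662, 62.927, 77.3, 90.7, 99.614]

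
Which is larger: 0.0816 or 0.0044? 0.0816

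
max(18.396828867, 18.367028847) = 18.396828867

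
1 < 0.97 False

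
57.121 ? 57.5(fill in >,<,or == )<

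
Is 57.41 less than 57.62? Yes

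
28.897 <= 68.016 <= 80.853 True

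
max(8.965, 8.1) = 8.965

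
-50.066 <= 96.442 True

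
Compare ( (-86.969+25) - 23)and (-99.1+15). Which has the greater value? (-99.1+15)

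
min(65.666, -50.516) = -50.516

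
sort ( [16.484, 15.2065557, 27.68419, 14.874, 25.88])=[14.874, 15.2065557, 16.484, 25.88, 27.68419]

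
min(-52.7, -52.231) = -52.7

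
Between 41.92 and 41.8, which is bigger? 41.92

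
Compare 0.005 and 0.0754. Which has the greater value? 0.0754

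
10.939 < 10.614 False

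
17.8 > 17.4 True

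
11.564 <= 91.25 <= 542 True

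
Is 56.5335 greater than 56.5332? Yes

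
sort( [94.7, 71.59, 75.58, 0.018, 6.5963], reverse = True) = [94.7, 75.58, 71.59, 6.5963, 0.018]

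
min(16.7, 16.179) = 16.179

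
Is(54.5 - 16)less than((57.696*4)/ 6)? No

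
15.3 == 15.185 False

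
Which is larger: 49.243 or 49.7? 49.7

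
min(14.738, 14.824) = 14.738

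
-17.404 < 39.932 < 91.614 True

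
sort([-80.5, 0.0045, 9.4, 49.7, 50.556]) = [-80.5, 0.0045, 9.4, 49.7, 50.556]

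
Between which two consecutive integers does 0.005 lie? 0 and 1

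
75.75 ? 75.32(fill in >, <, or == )>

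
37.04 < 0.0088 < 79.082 False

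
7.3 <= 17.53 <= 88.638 True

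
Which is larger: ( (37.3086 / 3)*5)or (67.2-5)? (67.2-5)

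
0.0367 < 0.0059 False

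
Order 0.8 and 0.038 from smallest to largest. 0.038, 0.8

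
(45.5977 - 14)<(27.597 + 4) False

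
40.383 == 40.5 False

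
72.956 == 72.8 False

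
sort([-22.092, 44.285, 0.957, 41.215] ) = [-22.092, 0.957, 41.215, 44.285]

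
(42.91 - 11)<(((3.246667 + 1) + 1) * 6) False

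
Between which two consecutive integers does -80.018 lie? -81 and -80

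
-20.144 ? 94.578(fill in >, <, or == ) <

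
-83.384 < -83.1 True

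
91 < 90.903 False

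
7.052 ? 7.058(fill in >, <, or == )<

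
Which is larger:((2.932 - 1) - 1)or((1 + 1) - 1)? ((1 + 1) - 1)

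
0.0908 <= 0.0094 False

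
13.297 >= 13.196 True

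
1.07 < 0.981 False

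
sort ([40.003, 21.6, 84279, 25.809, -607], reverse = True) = [84279, 40.003, 25.809, 21.6, -607]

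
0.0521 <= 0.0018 False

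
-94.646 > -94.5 False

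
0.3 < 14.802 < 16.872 True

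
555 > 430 True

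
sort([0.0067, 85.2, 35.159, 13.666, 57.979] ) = [0.0067, 13.666, 35.159, 57.979, 85.2]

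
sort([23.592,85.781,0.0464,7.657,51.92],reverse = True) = [85.781,51.92,23.592,7.657,0.0464]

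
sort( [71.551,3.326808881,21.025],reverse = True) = [71.551,21.025,3.326808881]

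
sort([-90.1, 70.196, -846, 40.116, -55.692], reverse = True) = [70.196, 40.116, -55.692, -90.1, -846]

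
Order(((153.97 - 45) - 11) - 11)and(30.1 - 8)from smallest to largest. (30.1 - 8), (((153.97 - 45) - 11) - 11)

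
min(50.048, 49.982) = 49.982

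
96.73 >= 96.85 False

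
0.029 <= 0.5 True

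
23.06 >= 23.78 False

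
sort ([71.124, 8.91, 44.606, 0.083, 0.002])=[0.002, 0.083, 8.91, 44.606, 71.124]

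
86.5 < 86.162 False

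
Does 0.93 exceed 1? No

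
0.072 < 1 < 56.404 True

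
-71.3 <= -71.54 False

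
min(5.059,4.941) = 4.941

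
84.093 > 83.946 True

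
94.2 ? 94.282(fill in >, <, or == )<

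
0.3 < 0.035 False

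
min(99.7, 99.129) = 99.129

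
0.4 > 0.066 True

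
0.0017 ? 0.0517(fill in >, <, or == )<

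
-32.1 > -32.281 True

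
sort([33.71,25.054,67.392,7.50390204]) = [7.50390204,25.054,33.71,67.392]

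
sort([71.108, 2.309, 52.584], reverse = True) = [71.108, 52.584, 2.309]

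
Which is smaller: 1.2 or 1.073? 1.073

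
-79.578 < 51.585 True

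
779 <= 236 False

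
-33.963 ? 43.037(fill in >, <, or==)<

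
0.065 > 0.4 False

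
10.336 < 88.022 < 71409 True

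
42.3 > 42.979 False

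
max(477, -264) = 477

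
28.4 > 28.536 False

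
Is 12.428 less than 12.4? No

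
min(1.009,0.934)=0.934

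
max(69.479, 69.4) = 69.479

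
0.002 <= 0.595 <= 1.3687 True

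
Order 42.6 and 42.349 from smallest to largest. 42.349, 42.6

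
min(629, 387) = 387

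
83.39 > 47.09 True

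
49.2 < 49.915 True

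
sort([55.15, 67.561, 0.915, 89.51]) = [0.915, 55.15, 67.561, 89.51]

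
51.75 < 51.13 False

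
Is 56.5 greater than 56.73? No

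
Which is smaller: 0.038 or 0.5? 0.038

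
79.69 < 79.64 False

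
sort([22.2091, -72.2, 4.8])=[-72.2, 4.8, 22.2091]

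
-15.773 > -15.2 False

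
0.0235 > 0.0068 True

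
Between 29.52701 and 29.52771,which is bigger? 29.52771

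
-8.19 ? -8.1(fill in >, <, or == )<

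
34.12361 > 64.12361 False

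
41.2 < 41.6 True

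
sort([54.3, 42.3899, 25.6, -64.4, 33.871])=[-64.4, 25.6, 33.871, 42.3899, 54.3]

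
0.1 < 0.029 False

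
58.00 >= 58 True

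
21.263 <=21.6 True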